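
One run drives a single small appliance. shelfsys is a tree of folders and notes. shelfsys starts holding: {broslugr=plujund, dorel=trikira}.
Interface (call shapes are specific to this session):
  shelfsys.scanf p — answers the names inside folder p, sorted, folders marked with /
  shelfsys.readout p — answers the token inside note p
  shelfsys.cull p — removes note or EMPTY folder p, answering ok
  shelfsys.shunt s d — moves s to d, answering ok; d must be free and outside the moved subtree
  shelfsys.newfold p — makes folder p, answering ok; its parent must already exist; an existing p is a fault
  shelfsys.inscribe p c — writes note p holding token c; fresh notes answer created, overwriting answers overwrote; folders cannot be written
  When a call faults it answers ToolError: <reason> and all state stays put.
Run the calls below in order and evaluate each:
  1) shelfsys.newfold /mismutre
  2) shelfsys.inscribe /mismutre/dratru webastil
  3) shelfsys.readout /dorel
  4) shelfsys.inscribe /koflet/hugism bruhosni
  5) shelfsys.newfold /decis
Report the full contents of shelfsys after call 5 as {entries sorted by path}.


Answer: {broslugr=plujund, decis/, dorel=trikira, mismutre/, mismutre/dratru=webastil}

Derivation:
Using shelfsys.newfold(p→/mismutre), yielding ok.
I use shelfsys.inscribe(p→/mismutre/dratru, c→webastil), and get created.
I call shelfsys.readout(p→/dorel), giving trikira.
Calling shelfsys.inscribe(p→/koflet/hugism, c→bruhosni), and observe ToolError: no parent.
Now I run shelfsys.newfold(p→/decis): ok.


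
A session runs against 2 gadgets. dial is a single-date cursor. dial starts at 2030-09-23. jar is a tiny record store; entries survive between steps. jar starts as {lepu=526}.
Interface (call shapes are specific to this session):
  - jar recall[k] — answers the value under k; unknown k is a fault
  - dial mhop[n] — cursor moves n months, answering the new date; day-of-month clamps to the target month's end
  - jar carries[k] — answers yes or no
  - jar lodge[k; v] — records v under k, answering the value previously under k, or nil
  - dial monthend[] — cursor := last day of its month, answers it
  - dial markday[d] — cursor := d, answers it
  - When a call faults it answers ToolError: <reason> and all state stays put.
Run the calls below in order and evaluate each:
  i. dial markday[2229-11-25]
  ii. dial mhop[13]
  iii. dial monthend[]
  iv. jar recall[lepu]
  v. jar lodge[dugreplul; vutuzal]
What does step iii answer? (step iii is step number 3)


>> dial markday(d=2229-11-25)
<< 2229-11-25
>> dial mhop(n=13)
<< 2230-12-25
>> dial monthend()
<< 2230-12-31
>> jar recall(k=lepu)
<< 526
>> jar lodge(k=dugreplul, v=vutuzal)
<< nil

Answer: 2230-12-31


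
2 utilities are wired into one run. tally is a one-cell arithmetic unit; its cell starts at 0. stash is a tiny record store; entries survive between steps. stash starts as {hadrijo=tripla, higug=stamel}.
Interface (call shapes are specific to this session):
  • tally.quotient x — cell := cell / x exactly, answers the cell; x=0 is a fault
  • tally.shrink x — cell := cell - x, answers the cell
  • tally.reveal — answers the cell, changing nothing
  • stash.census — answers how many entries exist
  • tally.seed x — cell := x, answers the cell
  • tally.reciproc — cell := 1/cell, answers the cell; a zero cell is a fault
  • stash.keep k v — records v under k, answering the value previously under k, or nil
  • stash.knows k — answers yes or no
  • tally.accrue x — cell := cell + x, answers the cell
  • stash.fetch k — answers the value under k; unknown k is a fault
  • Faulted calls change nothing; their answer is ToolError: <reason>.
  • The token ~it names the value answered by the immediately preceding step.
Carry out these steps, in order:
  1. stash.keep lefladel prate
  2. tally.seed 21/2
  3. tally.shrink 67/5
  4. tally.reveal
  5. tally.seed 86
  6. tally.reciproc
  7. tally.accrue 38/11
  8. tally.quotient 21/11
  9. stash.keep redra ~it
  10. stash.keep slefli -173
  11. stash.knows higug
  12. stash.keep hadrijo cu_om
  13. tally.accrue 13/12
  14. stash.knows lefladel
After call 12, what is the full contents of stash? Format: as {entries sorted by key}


Using stash.keep on k=lefladel, v=prate, giving nil.
I invoke tally.seed on x=21/2, giving 21/2.
I try tally.shrink on x=67/5, and observe -29/10.
Invoking tally.reveal, yielding -29/10.
Using tally.seed on x=86, and observe 86.
I try tally.reciproc(), yielding 1/86.
I run tally.accrue on x=38/11: 3279/946.
I invoke tally.quotient on x=21/11, and observe 1093/602.
Using stash.keep on k=redra, v=~it, and see nil.
Then stash.keep on k=slefli, v=-173, and see nil.
I invoke stash.knows on k=higug: yes.
Now I run stash.keep on k=hadrijo, v=cu_om, and see tripla.
Invoking tally.accrue on x=13/12, and see 10471/3612.
I use stash.knows on k=lefladel, → yes.

Answer: {hadrijo=cu_om, higug=stamel, lefladel=prate, redra=1093/602, slefli=-173}


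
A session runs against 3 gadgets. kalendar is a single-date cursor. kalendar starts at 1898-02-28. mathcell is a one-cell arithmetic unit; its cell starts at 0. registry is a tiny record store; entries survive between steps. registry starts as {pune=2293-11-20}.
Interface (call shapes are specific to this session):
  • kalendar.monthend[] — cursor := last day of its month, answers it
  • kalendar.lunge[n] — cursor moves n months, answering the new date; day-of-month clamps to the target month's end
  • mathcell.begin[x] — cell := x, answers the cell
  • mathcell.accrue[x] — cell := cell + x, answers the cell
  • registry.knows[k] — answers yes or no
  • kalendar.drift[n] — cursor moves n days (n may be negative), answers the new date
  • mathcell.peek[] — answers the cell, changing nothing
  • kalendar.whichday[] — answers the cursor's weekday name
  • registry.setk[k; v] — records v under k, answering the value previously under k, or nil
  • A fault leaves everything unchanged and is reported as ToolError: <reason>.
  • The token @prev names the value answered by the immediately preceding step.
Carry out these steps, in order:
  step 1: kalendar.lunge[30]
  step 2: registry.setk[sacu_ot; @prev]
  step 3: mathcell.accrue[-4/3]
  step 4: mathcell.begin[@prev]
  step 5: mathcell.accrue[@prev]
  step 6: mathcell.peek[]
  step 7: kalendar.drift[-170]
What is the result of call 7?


Answer: 1900-03-11

Derivation:
CALL kalendar.lunge[n→30]
RET  1900-08-28
CALL registry.setk[k→sacu_ot; v→@prev]
RET  nil
CALL mathcell.accrue[x→-4/3]
RET  -4/3
CALL mathcell.begin[x→@prev]
RET  -4/3
CALL mathcell.accrue[x→@prev]
RET  -8/3
CALL mathcell.peek[]
RET  -8/3
CALL kalendar.drift[n→-170]
RET  1900-03-11


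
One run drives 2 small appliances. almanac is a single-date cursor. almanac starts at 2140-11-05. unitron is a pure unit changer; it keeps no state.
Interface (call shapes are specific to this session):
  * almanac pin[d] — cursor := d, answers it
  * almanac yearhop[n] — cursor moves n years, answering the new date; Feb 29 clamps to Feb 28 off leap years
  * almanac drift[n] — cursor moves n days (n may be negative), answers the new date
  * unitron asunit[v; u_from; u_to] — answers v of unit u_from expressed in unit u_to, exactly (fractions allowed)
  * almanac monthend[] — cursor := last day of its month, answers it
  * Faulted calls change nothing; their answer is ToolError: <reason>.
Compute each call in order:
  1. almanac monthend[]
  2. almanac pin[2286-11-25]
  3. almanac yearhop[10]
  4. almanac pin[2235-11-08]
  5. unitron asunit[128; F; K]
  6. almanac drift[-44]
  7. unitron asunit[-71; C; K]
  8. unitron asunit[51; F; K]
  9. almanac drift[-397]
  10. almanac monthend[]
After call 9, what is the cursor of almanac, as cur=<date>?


Answer: cur=2234-08-24

Derivation:
# almanac monthend() -> 2140-11-30
# almanac pin(d→2286-11-25) -> 2286-11-25
# almanac yearhop(n→10) -> 2296-11-25
# almanac pin(d→2235-11-08) -> 2235-11-08
# unitron asunit(v→128, u_from→F, u_to→K) -> 19589/60
# almanac drift(n→-44) -> 2235-09-25
# unitron asunit(v→-71, u_from→C, u_to→K) -> 4043/20
# unitron asunit(v→51, u_from→F, u_to→K) -> 51067/180
# almanac drift(n→-397) -> 2234-08-24
# almanac monthend() -> 2234-08-31


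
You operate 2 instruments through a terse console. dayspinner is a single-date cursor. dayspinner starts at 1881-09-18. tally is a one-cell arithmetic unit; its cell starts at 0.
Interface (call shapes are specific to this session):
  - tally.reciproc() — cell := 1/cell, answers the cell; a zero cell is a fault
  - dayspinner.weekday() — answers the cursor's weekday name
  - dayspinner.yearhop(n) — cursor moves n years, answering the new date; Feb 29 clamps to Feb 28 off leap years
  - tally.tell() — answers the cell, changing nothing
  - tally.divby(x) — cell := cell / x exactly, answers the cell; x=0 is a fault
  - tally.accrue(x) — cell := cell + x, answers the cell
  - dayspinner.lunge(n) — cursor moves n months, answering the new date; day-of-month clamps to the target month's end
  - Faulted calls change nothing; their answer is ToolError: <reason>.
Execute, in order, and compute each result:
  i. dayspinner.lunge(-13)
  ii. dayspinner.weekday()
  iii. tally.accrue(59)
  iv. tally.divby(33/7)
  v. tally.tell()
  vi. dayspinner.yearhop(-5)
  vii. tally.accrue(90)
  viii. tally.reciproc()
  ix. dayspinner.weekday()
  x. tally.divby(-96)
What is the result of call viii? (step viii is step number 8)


Answer: 33/3383

Derivation:
Invoking dayspinner.lunge using n=-13, which returns 1880-08-18.
I run dayspinner.weekday(), and see Wednesday.
Using tally.accrue using x=59, which returns 59.
Using tally.divby using x=33/7, and observe 413/33.
Invoking tally.tell(), giving 413/33.
I call dayspinner.yearhop using n=-5, and get 1875-08-18.
I invoke tally.accrue using x=90, and get 3383/33.
I run tally.reciproc, — result: 33/3383.
I call dayspinner.weekday(), giving Wednesday.
I invoke tally.divby using x=-96, and see -11/108256.


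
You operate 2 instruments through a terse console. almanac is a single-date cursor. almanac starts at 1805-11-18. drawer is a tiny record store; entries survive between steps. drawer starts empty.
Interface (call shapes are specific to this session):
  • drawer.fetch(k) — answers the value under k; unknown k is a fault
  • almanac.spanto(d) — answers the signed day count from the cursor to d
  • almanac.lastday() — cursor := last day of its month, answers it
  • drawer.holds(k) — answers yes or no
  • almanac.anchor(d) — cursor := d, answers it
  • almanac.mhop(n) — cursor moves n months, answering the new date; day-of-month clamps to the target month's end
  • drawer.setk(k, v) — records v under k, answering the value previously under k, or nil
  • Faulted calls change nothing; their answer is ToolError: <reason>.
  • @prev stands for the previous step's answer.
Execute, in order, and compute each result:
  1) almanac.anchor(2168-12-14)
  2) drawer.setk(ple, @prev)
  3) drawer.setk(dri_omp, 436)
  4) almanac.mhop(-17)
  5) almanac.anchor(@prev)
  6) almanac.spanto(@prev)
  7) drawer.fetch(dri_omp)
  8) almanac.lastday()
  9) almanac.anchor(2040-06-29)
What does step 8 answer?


>> almanac.anchor(d→2168-12-14)
<< 2168-12-14
>> drawer.setk(k→ple, v→@prev)
<< nil
>> drawer.setk(k→dri_omp, v→436)
<< nil
>> almanac.mhop(n→-17)
<< 2167-07-14
>> almanac.anchor(d→@prev)
<< 2167-07-14
>> almanac.spanto(d→@prev)
<< 0
>> drawer.fetch(k→dri_omp)
<< 436
>> almanac.lastday()
<< 2167-07-31
>> almanac.anchor(d→2040-06-29)
<< 2040-06-29

Answer: 2167-07-31


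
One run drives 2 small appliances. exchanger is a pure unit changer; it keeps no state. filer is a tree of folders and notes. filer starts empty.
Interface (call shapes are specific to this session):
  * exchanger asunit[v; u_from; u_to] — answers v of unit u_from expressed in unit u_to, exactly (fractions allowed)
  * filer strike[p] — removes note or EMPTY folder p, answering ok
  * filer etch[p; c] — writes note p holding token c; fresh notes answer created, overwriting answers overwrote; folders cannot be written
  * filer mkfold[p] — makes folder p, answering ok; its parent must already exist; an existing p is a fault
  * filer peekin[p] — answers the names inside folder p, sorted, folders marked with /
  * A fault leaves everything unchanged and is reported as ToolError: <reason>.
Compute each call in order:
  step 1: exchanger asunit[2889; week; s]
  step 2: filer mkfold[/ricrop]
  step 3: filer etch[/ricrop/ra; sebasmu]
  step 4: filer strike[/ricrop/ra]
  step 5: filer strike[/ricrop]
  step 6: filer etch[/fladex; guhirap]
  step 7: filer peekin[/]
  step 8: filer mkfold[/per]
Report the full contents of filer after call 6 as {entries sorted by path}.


;; exchanger asunit(2889, week, s) ~> 1747267200
;; filer mkfold(/ricrop) ~> ok
;; filer etch(/ricrop/ra, sebasmu) ~> created
;; filer strike(/ricrop/ra) ~> ok
;; filer strike(/ricrop) ~> ok
;; filer etch(/fladex, guhirap) ~> created
;; filer peekin(/) ~> [fladex]
;; filer mkfold(/per) ~> ok

Answer: {fladex=guhirap}


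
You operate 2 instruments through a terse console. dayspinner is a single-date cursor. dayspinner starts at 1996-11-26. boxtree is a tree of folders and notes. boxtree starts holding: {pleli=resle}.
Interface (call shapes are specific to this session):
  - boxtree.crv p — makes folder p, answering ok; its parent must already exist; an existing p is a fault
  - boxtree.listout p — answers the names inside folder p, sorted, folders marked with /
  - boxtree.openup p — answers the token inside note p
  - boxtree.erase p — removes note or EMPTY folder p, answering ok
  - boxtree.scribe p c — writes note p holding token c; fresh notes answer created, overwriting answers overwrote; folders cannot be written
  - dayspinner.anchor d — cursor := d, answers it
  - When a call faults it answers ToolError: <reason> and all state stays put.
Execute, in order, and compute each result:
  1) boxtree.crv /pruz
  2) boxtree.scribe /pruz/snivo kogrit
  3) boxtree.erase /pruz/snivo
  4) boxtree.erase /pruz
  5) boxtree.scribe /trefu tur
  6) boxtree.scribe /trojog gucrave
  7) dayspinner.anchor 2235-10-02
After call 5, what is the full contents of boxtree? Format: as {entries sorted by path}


$ boxtree.crv p: /pruz
  ok
$ boxtree.scribe p: /pruz/snivo c: kogrit
  created
$ boxtree.erase p: /pruz/snivo
  ok
$ boxtree.erase p: /pruz
  ok
$ boxtree.scribe p: /trefu c: tur
  created
$ boxtree.scribe p: /trojog c: gucrave
  created
$ dayspinner.anchor d: 2235-10-02
  2235-10-02

Answer: {pleli=resle, trefu=tur}


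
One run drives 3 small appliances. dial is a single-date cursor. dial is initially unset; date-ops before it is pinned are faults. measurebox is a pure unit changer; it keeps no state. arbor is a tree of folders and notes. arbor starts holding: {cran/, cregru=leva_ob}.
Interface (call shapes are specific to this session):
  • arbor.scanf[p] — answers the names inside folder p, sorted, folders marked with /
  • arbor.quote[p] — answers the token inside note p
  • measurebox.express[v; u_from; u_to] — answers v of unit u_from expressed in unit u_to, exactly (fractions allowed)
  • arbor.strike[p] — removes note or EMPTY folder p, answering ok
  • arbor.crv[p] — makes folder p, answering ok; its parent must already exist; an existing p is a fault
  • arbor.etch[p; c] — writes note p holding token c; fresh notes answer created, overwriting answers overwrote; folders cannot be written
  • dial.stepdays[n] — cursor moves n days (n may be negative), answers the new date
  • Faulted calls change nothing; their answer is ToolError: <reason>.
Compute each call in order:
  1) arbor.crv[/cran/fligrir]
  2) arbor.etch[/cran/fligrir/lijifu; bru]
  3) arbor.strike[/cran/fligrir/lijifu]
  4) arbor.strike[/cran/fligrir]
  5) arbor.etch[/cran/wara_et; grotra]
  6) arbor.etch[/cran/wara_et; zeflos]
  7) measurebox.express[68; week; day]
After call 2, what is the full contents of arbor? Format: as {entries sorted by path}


Answer: {cran/, cran/fligrir/, cran/fligrir/lijifu=bru, cregru=leva_ob}

Derivation:
==> arbor.crv(p→/cran/fligrir)
<== ok
==> arbor.etch(p→/cran/fligrir/lijifu, c→bru)
<== created
==> arbor.strike(p→/cran/fligrir/lijifu)
<== ok
==> arbor.strike(p→/cran/fligrir)
<== ok
==> arbor.etch(p→/cran/wara_et, c→grotra)
<== created
==> arbor.etch(p→/cran/wara_et, c→zeflos)
<== overwrote
==> measurebox.express(v→68, u_from→week, u_to→day)
<== 476


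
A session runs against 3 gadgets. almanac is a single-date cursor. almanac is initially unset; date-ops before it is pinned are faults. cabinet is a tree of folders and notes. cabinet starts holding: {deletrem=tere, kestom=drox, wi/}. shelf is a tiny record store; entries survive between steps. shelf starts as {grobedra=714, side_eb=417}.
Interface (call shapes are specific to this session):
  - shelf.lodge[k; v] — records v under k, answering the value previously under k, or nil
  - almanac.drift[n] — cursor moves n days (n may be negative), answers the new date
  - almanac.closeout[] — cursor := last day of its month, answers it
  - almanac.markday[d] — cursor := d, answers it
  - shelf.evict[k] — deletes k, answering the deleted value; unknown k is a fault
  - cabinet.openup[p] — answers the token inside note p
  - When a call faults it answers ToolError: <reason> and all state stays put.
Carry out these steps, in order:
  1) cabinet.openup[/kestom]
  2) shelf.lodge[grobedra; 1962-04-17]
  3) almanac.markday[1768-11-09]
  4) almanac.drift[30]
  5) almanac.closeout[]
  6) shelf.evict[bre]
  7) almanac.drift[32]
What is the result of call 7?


-> cabinet.openup(p='/kestom')
<- drox
-> shelf.lodge(k='grobedra', v='1962-04-17')
<- 714
-> almanac.markday(d='1768-11-09')
<- 1768-11-09
-> almanac.drift(n='30')
<- 1768-12-09
-> almanac.closeout()
<- 1768-12-31
-> shelf.evict(k='bre')
<- ToolError: no such key bre
-> almanac.drift(n='32')
<- 1769-02-01

Answer: 1769-02-01


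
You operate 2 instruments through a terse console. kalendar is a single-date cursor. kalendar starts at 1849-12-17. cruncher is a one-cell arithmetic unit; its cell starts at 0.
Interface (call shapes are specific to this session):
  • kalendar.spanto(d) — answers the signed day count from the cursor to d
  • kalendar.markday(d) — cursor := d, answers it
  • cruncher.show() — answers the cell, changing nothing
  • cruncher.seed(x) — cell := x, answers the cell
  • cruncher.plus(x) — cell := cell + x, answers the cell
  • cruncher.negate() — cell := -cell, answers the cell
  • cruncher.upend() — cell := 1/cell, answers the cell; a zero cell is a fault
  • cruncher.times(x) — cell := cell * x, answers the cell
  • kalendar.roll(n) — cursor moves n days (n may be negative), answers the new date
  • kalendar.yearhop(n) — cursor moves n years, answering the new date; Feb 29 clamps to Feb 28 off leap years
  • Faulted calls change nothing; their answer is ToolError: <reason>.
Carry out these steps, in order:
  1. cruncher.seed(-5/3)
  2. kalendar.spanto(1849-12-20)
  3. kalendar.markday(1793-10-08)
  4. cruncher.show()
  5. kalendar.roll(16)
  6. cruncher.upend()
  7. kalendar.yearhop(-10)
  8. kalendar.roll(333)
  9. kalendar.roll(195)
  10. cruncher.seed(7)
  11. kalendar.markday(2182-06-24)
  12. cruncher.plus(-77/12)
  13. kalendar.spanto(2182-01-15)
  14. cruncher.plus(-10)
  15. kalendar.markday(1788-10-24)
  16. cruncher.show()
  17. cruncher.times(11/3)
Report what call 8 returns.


Calling seed using x: -5/3, → -5/3.
Using spanto using d: 1849-12-20, which returns 3.
Next I call markday using d: 1793-10-08, → 1793-10-08.
Calling show(), and see -5/3.
I run roll using n: 16, and see 1793-10-24.
Next I call upend, which returns -3/5.
Now I run yearhop using n: -10: 1783-10-24.
I try roll using n: 333, → 1784-09-21.
Invoking roll using n: 195, and observe 1785-04-04.
I try seed using x: 7, → 7.
Using markday using d: 2182-06-24, giving 2182-06-24.
I use plus using x: -77/12, giving 7/12.
Calling spanto using d: 2182-01-15, → -160.
I run plus using x: -10, and see -113/12.
Next I call markday using d: 1788-10-24, giving 1788-10-24.
I use show, giving -113/12.
Using times using x: 11/3: -1243/36.

Answer: 1784-09-21


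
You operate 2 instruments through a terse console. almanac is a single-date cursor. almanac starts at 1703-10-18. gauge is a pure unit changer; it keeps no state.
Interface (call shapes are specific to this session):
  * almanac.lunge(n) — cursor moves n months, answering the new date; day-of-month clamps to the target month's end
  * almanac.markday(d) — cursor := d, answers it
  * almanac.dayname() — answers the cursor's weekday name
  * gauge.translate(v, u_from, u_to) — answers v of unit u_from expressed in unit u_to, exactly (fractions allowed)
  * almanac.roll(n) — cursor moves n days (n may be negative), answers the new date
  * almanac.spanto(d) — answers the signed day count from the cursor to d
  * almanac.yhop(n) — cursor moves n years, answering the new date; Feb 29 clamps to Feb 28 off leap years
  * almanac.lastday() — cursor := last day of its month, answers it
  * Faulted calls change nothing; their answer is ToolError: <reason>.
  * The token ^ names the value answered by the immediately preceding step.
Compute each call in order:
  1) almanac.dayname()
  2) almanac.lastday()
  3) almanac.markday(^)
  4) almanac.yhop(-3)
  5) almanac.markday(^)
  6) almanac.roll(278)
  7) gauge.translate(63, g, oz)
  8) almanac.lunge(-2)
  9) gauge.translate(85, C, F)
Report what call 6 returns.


Now I run almanac.dayname, and observe Thursday.
I run almanac.lastday, — result: 1703-10-31.
Calling almanac.markday on ^, and see 1703-10-31.
Using almanac.yhop on -3: 1700-10-31.
Then almanac.markday on ^, yielding 1700-10-31.
Now I run almanac.roll on 278, — result: 1701-08-05.
Next I call gauge.translate on 63, g, oz, and get 14400000/6479891.
I run almanac.lunge on -2: 1701-06-05.
I run gauge.translate on 85, C, F, and observe 185.

Answer: 1701-08-05


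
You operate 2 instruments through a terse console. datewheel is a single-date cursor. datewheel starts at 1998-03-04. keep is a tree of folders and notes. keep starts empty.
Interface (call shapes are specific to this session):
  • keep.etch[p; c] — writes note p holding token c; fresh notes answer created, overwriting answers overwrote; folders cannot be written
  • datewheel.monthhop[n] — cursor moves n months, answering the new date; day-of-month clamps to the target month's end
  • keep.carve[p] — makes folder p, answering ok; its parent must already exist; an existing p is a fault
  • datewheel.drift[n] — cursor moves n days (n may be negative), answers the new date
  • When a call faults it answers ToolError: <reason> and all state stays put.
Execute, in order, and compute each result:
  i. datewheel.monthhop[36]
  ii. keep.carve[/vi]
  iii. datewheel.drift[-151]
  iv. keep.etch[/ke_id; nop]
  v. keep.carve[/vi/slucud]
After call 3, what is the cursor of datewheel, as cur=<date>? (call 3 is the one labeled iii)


Answer: cur=2000-10-04

Derivation:
Now I run datewheel.monthhop with n=36, and observe 2001-03-04.
I invoke keep.carve with p=/vi, and see ok.
Next I call datewheel.drift with n=-151, — result: 2000-10-04.
Using keep.etch with p=/ke_id, c=nop, yielding created.
Invoking keep.carve with p=/vi/slucud, and observe ok.


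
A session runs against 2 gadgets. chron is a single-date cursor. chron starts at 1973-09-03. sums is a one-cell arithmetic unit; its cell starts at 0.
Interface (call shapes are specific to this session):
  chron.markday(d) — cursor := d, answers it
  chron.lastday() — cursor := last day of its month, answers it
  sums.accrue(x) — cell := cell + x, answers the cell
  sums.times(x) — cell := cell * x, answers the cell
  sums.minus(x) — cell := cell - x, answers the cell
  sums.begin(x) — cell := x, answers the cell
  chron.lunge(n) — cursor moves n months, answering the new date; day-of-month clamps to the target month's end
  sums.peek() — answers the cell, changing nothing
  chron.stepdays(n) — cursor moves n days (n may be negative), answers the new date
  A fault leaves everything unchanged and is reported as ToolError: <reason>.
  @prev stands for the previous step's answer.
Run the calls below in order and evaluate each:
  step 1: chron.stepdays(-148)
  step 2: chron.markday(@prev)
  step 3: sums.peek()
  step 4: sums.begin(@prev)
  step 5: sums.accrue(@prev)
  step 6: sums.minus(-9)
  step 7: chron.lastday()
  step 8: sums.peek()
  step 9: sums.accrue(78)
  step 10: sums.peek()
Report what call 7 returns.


CALL stepdays[n=-148]
RET  1973-04-08
CALL markday[d=@prev]
RET  1973-04-08
CALL peek[]
RET  0
CALL begin[x=@prev]
RET  0
CALL accrue[x=@prev]
RET  0
CALL minus[x=-9]
RET  9
CALL lastday[]
RET  1973-04-30
CALL peek[]
RET  9
CALL accrue[x=78]
RET  87
CALL peek[]
RET  87

Answer: 1973-04-30


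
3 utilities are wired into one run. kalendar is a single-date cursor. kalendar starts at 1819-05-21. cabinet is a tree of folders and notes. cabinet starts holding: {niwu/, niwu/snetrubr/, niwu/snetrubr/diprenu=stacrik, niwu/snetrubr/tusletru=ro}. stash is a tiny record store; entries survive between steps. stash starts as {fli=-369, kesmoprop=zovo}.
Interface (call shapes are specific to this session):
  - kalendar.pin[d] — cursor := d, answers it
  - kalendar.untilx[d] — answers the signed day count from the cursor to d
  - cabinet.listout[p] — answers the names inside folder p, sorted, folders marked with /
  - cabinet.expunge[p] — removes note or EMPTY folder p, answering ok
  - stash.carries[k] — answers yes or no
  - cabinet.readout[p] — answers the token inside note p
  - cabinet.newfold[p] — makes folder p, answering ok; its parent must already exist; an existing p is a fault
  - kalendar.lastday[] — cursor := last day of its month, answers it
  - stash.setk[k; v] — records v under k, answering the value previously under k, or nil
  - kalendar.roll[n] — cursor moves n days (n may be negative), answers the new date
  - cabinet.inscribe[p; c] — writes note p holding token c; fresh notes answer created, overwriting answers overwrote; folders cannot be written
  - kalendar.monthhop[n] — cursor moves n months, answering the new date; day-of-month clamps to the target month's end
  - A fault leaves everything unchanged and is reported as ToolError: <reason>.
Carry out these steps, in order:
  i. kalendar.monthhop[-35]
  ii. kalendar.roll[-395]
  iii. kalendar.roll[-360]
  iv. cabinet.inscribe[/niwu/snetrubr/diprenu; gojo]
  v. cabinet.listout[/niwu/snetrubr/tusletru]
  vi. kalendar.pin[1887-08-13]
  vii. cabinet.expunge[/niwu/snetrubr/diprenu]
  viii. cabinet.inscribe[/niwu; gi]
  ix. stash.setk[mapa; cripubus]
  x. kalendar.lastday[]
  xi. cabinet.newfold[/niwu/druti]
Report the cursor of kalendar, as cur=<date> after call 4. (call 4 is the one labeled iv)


Do: kalendar.monthhop[n→-35]
See: 1816-06-21
Do: kalendar.roll[n→-395]
See: 1815-05-23
Do: kalendar.roll[n→-360]
See: 1814-05-28
Do: cabinet.inscribe[p→/niwu/snetrubr/diprenu; c→gojo]
See: overwrote
Do: cabinet.listout[p→/niwu/snetrubr/tusletru]
See: ToolError: not a directory
Do: kalendar.pin[d→1887-08-13]
See: 1887-08-13
Do: cabinet.expunge[p→/niwu/snetrubr/diprenu]
See: ok
Do: cabinet.inscribe[p→/niwu; c→gi]
See: ToolError: is a directory
Do: stash.setk[k→mapa; v→cripubus]
See: nil
Do: kalendar.lastday[]
See: 1887-08-31
Do: cabinet.newfold[p→/niwu/druti]
See: ok

Answer: cur=1814-05-28


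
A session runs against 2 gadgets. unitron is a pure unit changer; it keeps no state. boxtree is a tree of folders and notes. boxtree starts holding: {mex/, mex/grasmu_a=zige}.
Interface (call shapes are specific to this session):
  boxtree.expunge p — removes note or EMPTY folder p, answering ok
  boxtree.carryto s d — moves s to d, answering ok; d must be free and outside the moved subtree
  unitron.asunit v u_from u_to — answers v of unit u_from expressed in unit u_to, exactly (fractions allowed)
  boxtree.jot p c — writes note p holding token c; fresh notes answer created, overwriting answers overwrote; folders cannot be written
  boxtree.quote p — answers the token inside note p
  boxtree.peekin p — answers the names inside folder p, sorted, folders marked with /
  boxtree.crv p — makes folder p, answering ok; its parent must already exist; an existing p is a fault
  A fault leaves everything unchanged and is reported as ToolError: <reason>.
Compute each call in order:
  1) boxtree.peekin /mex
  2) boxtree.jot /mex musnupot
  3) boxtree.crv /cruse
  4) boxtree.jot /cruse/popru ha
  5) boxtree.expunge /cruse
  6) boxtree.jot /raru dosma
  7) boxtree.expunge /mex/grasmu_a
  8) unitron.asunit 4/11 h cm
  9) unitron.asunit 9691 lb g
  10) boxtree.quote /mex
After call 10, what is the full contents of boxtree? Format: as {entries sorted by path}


Now I run peekin(p=/mex): [grasmu_a].
I call jot(p=/mex, c=musnupot), yielding ToolError: is a directory.
I call crv(p=/cruse), which returns ok.
Invoking jot(p=/cruse/popru, c=ha), and observe created.
Then expunge(p=/cruse), and observe ToolError: not empty.
I try jot(p=/raru, c=dosma), which returns created.
I run expunge(p=/mex/grasmu_a), → ok.
I call asunit(v=4/11, u_from=h, u_to=cm), and see ToolError: incompatible units.
Calling asunit(v=9691, u_from=lb, u_to=g), and see 439576365767/100000.
Calling quote(p=/mex), and get ToolError: is a directory.

Answer: {cruse/, cruse/popru=ha, mex/, raru=dosma}


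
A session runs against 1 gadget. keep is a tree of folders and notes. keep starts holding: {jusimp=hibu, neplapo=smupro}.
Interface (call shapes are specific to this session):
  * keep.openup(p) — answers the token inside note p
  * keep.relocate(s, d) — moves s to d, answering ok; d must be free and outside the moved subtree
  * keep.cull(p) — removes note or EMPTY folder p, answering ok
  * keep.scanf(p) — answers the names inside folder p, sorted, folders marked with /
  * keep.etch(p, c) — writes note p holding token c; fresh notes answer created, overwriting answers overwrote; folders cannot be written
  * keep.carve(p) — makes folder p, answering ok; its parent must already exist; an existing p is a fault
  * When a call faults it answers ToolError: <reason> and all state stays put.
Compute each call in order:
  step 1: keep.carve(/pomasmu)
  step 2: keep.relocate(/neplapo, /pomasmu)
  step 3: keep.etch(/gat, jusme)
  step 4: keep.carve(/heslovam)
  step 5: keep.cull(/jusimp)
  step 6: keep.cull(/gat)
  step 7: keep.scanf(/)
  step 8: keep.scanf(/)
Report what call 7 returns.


>> keep.carve(p='/pomasmu')
<< ok
>> keep.relocate(s='/neplapo', d='/pomasmu')
<< ToolError: exists
>> keep.etch(p='/gat', c='jusme')
<< created
>> keep.carve(p='/heslovam')
<< ok
>> keep.cull(p='/jusimp')
<< ok
>> keep.cull(p='/gat')
<< ok
>> keep.scanf(p='/')
<< [heslovam/, neplapo, pomasmu/]
>> keep.scanf(p='/')
<< [heslovam/, neplapo, pomasmu/]

Answer: [heslovam/, neplapo, pomasmu/]


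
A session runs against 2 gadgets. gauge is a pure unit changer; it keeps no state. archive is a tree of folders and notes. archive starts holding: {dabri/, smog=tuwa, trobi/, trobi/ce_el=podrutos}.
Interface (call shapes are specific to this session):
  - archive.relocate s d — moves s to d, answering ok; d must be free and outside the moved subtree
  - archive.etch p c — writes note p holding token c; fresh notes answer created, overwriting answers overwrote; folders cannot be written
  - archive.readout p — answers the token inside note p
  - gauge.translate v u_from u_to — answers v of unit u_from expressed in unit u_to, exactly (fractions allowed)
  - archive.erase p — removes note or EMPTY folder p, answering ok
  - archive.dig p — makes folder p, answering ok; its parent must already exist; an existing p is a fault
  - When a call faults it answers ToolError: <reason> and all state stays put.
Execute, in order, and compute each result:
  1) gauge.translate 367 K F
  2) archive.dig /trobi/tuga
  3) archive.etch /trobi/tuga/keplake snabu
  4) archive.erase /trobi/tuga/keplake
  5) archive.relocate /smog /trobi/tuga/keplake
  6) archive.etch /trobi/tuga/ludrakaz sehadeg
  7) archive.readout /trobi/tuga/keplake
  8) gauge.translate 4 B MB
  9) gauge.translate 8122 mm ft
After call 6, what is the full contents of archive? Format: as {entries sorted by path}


I run gauge.translate(v='367', u_from='K', u_to='F'), and observe 20093/100.
I invoke archive.dig(p='/trobi/tuga'), — result: ok.
I call archive.etch(p='/trobi/tuga/keplake', c='snabu'), which returns created.
I try archive.erase(p='/trobi/tuga/keplake'), yielding ok.
Then archive.relocate(s='/smog', d='/trobi/tuga/keplake'), yielding ok.
Using archive.etch(p='/trobi/tuga/ludrakaz', c='sehadeg'), and see created.
I call archive.readout(p='/trobi/tuga/keplake'), yielding tuwa.
I invoke gauge.translate(v='4', u_from='B', u_to='MB'), and see 1/250000.
I invoke gauge.translate(v='8122', u_from='mm', u_to='ft'), and see 20305/762.

Answer: {dabri/, trobi/, trobi/ce_el=podrutos, trobi/tuga/, trobi/tuga/keplake=tuwa, trobi/tuga/ludrakaz=sehadeg}


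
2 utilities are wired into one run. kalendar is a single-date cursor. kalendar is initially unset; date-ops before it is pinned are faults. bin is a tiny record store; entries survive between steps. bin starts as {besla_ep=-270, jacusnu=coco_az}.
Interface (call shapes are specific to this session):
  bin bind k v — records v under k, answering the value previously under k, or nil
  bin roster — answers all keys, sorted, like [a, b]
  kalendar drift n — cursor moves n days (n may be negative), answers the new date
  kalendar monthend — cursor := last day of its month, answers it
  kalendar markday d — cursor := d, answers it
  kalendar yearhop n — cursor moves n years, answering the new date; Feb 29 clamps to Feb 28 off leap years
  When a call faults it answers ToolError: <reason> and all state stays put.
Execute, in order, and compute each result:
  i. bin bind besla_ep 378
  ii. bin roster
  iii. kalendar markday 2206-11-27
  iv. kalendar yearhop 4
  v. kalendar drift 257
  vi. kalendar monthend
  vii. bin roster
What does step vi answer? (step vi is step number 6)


Answer: 2211-08-31

Derivation:
Calling bin bind passing k='besla_ep', v='378', and see -270.
I call bin roster(), → [besla_ep, jacusnu].
I try kalendar markday passing d='2206-11-27': 2206-11-27.
Using kalendar yearhop passing n='4', → 2210-11-27.
I run kalendar drift passing n='257', yielding 2211-08-11.
I run kalendar monthend(), and see 2211-08-31.
I invoke bin roster, which returns [besla_ep, jacusnu].


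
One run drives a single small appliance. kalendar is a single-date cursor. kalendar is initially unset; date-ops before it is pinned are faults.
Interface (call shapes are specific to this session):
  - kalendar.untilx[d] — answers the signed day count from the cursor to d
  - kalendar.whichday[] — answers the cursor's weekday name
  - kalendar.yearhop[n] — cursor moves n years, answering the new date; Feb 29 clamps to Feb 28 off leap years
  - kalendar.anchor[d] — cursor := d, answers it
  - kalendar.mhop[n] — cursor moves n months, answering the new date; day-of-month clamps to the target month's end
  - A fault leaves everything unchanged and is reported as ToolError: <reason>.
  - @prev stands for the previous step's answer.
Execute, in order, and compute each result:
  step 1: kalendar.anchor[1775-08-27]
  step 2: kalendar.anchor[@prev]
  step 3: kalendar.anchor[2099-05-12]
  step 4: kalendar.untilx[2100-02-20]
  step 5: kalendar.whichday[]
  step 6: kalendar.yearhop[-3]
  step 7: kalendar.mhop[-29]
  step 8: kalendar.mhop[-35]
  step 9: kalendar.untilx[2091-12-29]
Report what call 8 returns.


Step: kalendar.anchor[d→1775-08-27]
Result: 1775-08-27
Step: kalendar.anchor[d→@prev]
Result: 1775-08-27
Step: kalendar.anchor[d→2099-05-12]
Result: 2099-05-12
Step: kalendar.untilx[d→2100-02-20]
Result: 284
Step: kalendar.whichday[]
Result: Tuesday
Step: kalendar.yearhop[n→-3]
Result: 2096-05-12
Step: kalendar.mhop[n→-29]
Result: 2093-12-12
Step: kalendar.mhop[n→-35]
Result: 2091-01-12
Step: kalendar.untilx[d→2091-12-29]
Result: 351

Answer: 2091-01-12


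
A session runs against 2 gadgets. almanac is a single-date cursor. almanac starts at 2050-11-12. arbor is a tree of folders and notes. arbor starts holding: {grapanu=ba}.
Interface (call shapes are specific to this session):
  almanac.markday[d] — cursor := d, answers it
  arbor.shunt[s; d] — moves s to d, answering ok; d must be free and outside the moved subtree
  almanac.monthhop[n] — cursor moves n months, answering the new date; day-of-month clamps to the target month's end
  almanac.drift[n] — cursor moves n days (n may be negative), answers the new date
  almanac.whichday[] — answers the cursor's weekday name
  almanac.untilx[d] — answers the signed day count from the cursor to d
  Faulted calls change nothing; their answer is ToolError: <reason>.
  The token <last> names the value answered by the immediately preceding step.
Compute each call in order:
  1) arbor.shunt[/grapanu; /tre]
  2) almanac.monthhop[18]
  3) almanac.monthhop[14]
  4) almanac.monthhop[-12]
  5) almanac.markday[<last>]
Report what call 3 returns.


Step: arbor.shunt[s: /grapanu; d: /tre]
Result: ok
Step: almanac.monthhop[n: 18]
Result: 2052-05-12
Step: almanac.monthhop[n: 14]
Result: 2053-07-12
Step: almanac.monthhop[n: -12]
Result: 2052-07-12
Step: almanac.markday[d: <last>]
Result: 2052-07-12

Answer: 2053-07-12


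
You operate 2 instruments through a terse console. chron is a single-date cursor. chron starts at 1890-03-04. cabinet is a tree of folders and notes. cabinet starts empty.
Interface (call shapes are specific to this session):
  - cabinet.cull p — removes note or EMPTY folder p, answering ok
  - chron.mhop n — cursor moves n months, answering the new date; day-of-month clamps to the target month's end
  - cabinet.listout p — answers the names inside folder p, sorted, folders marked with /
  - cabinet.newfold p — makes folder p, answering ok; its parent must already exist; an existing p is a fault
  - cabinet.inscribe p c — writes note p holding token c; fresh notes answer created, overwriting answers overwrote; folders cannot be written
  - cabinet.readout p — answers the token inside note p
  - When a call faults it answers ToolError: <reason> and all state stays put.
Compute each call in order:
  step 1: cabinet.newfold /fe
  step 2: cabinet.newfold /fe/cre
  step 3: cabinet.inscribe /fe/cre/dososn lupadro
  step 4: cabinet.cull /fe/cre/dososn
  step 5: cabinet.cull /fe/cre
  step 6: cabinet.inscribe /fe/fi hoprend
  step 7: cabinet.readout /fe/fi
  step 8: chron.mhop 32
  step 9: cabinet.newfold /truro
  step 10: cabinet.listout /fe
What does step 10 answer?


>> newfold(p: /fe)
<< ok
>> newfold(p: /fe/cre)
<< ok
>> inscribe(p: /fe/cre/dososn, c: lupadro)
<< created
>> cull(p: /fe/cre/dososn)
<< ok
>> cull(p: /fe/cre)
<< ok
>> inscribe(p: /fe/fi, c: hoprend)
<< created
>> readout(p: /fe/fi)
<< hoprend
>> mhop(n: 32)
<< 1892-11-04
>> newfold(p: /truro)
<< ok
>> listout(p: /fe)
<< [fi]

Answer: [fi]


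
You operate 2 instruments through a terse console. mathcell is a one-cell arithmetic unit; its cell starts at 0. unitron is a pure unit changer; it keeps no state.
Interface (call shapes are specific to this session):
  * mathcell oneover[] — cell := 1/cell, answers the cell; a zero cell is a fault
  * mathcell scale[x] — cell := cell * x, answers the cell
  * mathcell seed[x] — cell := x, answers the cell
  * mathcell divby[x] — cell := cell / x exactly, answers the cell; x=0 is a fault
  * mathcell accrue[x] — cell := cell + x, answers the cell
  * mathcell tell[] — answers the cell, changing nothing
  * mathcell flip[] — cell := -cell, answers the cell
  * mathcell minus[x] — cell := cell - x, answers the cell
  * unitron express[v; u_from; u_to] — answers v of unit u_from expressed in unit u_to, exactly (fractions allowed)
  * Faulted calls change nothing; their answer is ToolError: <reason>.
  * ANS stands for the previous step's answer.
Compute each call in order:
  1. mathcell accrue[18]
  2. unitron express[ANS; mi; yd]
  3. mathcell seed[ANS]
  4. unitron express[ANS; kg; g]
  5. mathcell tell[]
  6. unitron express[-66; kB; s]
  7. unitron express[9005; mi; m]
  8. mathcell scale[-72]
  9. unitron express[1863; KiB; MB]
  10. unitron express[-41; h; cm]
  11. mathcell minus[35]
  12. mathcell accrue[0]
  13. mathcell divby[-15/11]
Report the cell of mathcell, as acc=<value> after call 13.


==> mathcell accrue(x='18')
<== 18
==> unitron express(v='ANS', u_from='mi', u_to='yd')
<== 31680
==> mathcell seed(x='ANS')
<== 31680
==> unitron express(v='ANS', u_from='kg', u_to='g')
<== 31680000
==> mathcell tell()
<== 31680
==> unitron express(v='-66', u_from='kB', u_to='s')
<== ToolError: incompatible units
==> unitron express(v='9005', u_from='mi', u_to='m')
<== 362303568/25
==> mathcell scale(x='-72')
<== -2280960
==> unitron express(v='1863', u_from='KiB', u_to='MB')
<== 29808/15625
==> unitron express(v='-41', u_from='h', u_to='cm')
<== ToolError: incompatible units
==> mathcell minus(x='35')
<== -2280995
==> mathcell accrue(x='0')
<== -2280995
==> mathcell divby(x='-15/11')
<== 5018189/3

Answer: acc=5018189/3
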